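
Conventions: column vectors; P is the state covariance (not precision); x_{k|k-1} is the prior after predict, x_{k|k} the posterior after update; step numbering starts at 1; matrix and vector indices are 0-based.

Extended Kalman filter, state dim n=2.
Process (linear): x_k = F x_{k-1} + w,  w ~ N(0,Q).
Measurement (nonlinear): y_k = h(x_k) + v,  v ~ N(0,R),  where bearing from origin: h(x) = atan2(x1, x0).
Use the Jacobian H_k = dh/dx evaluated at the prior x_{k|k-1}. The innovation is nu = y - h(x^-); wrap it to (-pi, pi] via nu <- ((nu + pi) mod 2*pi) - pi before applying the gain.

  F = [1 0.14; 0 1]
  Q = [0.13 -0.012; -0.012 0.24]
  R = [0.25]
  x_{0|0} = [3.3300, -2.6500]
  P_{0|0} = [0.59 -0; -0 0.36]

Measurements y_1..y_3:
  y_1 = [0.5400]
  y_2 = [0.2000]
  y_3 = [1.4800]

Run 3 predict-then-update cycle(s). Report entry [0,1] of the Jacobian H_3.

H_jac[0,1] = 0.2404

step 1: x^-=[2.9590, -2.6500]  P^-=[0.7271 0.0384; 0.0384 0.6000]  H_jac=[0.1680 0.1875]  S=[0.2940]  K=[0.4398; 0.4046]  nu=[1.2704]  x^+=[3.5177, -2.1360]  P^+=[0.6702 -0.0139; -0.0139 0.5519]
step 2: x^-=[3.2187, -2.1360]  P^-=[0.8071 0.0513; 0.0513 0.7919]  H_jac=[0.1431 0.2157]  S=[0.3065]  K=[0.4130; 0.5811]  nu=[0.7859]  x^+=[3.5432, -1.6793]  P^+=[0.7548 -0.0222; -0.0222 0.6883]
step 3: x^-=[3.3081, -1.6793]  P^-=[0.8921 0.0621; 0.0621 0.9283]  H_jac=[0.1220 0.2404]  S=[0.3206]  K=[0.3861; 0.7197]  nu=[1.9497]  x^+=[4.0610, -0.2760]  P^+=[0.8443 -0.0270; -0.0270 0.7623]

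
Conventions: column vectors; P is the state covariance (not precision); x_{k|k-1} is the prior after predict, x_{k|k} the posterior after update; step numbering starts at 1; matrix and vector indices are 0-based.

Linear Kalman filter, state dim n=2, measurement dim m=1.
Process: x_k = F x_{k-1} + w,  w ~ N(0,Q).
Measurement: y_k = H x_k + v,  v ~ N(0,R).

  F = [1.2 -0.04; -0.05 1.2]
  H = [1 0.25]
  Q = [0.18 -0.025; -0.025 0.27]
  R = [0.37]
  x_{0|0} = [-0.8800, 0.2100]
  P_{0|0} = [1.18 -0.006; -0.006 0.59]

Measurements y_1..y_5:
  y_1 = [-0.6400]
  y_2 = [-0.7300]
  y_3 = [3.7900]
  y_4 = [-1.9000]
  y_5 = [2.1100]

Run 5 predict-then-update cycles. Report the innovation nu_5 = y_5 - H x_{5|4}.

step 1: x^-=[-1.0644, 0.2960]  P^-=[1.8807 -0.1328; -0.1328 1.1233]  S=[2.2545]  K=[0.8195; 0.0657]  nu=[0.3504]  x^+=[-0.7773, 0.3190]  P^+=[0.3667 -0.2541; -0.2541 1.1135]
step 2: x^-=[-0.9455, 0.4217]  P^-=[0.7343 -0.4669; -0.4669 1.9049]  S=[0.9899]  K=[0.6239; 0.0095]  nu=[0.1101]  x^+=[-0.8768, 0.4227]  P^+=[0.3490 -0.4727; -0.4727 1.9048]
step 3: x^-=[-1.0691, 0.5511]  P^-=[0.7310 -0.8190; -0.8190 3.0706]  S=[0.8834]  K=[0.5957; -0.0582]  nu=[4.7213]  x^+=[1.7434, 0.2765]  P^+=[0.4175 -0.7884; -0.7884 3.0676]
step 4: x^-=[2.0810, 0.2447]  P^-=[0.8618 -1.3342; -1.3342 4.7829]  S=[0.8637]  K=[0.6117; -0.1603]  nu=[-4.0422]  x^+=[-0.3914, 0.8926]  P^+=[0.5387 -1.2495; -1.2495 4.7608]
step 5: x^-=[-0.5054, 1.0907]  P^-=[1.0833 -2.0876; -2.0876 7.2768]  S=[0.8643]  K=[0.6495; -0.3106]  nu=[2.3428]  x^+=[1.0163, 0.3631]  P^+=[0.7186 -1.9133; -1.9133 7.1934]

innov = [2.3428]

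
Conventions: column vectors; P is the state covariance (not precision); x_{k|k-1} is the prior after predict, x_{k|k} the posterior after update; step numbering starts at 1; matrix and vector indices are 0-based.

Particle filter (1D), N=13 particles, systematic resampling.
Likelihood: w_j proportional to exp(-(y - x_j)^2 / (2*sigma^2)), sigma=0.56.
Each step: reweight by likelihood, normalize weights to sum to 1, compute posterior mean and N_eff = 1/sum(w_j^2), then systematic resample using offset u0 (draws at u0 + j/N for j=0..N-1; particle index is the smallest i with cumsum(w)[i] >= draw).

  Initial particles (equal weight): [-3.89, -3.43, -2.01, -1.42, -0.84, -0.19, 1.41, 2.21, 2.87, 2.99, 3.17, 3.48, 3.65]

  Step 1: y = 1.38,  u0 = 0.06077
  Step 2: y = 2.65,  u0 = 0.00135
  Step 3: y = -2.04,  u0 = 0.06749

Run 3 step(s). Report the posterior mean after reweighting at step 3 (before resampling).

post_mean = 1.4101

step 1: w=[0.0000, 0.0000, 0.0000, 0.0000, 0.0003, 0.0140, 0.7111, 0.2374, 0.0207, 0.0114, 0.0043, 0.0006, 0.0002]  mean=1.6345  Neff=1.7768  idx=[6, 6, 6, 6, 6, 6, 6, 6, 6, 7, 7, 7, 9]
step 2: w=[0.0226, 0.0226, 0.0226, 0.0226, 0.0226, 0.0226, 0.0226, 0.0226, 0.0226, 0.1927, 0.1927, 0.1927, 0.2183]  mean=2.2174  Neff=6.1091  idx=[0, 3, 6, 9, 9, 9, 10, 10, 11, 11, 11, 12, 12]
step 3: w=[0.3333, 0.3333, 0.3333, 0.0000, 0.0000, 0.0000, 0.0000, 0.0000, 0.0000, 0.0000, 0.0000, 0.0000, 0.0000]  mean=1.4101  Neff=3.0009  idx=[0, 0, 0, 0, 1, 1, 1, 1, 2, 2, 2, 2, 2]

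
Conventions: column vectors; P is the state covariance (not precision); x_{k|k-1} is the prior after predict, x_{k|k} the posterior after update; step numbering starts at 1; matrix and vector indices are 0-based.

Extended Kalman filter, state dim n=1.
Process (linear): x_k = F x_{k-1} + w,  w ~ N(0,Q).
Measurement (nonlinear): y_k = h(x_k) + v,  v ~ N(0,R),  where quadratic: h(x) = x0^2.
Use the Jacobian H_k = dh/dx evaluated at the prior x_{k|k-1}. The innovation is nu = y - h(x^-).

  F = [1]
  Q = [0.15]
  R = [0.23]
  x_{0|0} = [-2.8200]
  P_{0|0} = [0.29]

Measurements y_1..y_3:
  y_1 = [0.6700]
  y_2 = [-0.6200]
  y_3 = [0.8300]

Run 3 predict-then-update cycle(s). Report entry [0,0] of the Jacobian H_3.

step 1: x^-=[-2.8200]  P^-=[0.4400]  H_jac=[-5.6400]  S=[14.2262]  K=[-0.1744]  nu=[-7.2824]  x^+=[-1.5497]  P^+=[0.0071]
step 2: x^-=[-1.5497]  P^-=[0.1571]  H_jac=[-3.0993]  S=[1.7392]  K=[-0.2800]  nu=[-3.0215]  x^+=[-0.7037]  P^+=[0.0208]
step 3: x^-=[-0.7037]  P^-=[0.1708]  H_jac=[-1.4074]  S=[0.5683]  K=[-0.4230]  nu=[0.3348]  x^+=[-0.8453]  P^+=[0.0691]

H_jac[0,0] = -1.4074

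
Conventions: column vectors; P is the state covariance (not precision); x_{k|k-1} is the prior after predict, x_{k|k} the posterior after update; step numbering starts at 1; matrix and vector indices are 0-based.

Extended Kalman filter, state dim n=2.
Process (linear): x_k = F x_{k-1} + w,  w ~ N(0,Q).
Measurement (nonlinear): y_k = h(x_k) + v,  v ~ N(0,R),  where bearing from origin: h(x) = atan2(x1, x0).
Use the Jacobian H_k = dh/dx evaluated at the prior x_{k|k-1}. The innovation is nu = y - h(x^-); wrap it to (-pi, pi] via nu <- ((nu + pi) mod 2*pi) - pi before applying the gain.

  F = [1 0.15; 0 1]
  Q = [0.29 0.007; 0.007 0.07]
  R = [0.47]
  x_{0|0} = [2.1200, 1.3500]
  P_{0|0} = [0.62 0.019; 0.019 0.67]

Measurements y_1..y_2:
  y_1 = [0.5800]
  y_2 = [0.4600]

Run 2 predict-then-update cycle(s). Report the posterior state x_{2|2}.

step 1: x^-=[2.3225, 1.3500]  P^-=[0.9308 0.1265; 0.1265 0.7400]  H_jac=[-0.1871 0.3218]  S=[0.5640]  K=[-0.2365; 0.3803]  nu=[0.0535]  x^+=[2.3099, 1.3703]  P^+=[0.8992 0.1772; 0.1772 0.6584]
step 2: x^-=[2.5154, 1.3703]  P^-=[1.2572 0.2830; 0.2830 0.7284]  H_jac=[-0.1670 0.3066]  S=[0.5445]  K=[-0.2263; 0.3233]  nu=[-0.0388]  x^+=[2.5242, 1.3578]  P^+=[1.2293 0.3228; 0.3228 0.6715]

x_post = [2.5242, 1.3578]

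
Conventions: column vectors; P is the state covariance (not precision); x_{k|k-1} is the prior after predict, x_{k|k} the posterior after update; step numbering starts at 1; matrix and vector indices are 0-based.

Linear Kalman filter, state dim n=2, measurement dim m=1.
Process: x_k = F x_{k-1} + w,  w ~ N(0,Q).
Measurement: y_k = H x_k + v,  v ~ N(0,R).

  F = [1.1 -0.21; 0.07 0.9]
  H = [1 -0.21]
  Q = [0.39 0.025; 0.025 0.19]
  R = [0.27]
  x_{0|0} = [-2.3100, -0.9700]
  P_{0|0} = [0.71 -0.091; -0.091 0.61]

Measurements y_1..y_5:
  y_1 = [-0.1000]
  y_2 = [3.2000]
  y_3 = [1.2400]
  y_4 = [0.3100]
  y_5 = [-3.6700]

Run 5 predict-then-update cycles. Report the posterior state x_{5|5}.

step 1: x^-=[-2.3373, -1.0347]  P^-=[1.3180 -0.1244; -0.1244 0.6761]  S=[1.6701]  K=[0.8048; -0.1595]  nu=[2.0200]  x^+=[-0.7115, -1.3569]  P^+=[0.2362 0.0900; 0.0900 0.6336]
step 2: x^-=[-0.4977, -1.2710]  P^-=[0.6622 0.0112; 0.0112 0.7157]  S=[0.9590]  K=[0.6880; -0.1450]  nu=[3.4308]  x^+=[1.8627, -1.7686]  P^+=[0.2082 0.1069; 0.1069 0.6956]
step 3: x^-=[2.4204, -1.4613]  P^-=[0.6232 0.0138; 0.0138 0.7679]  S=[0.9213]  K=[0.6733; -0.1600]  nu=[-1.4873]  x^+=[1.4190, -1.2233]  P^+=[0.2055 0.1131; 0.1131 0.7443]
step 4: x^-=[1.8178, -1.0017]  P^-=[0.6193 0.0105; 0.0105 0.8081]  S=[0.9205]  K=[0.6704; -0.1730]  nu=[-1.7181]  x^+=[0.6660, -0.7044]  P^+=[0.2056 0.1172; 0.1172 0.7806]
step 5: x^-=[0.8805, -0.5874]  P^-=[0.6191 0.0076; 0.0076 0.8381]  S=[0.9228]  K=[0.6691; -0.1825]  nu=[-4.6739]  x^+=[-2.2468, 0.2654]  P^+=[0.2059 0.1203; 0.1203 0.8073]

x_post = [-2.2468, 0.2654]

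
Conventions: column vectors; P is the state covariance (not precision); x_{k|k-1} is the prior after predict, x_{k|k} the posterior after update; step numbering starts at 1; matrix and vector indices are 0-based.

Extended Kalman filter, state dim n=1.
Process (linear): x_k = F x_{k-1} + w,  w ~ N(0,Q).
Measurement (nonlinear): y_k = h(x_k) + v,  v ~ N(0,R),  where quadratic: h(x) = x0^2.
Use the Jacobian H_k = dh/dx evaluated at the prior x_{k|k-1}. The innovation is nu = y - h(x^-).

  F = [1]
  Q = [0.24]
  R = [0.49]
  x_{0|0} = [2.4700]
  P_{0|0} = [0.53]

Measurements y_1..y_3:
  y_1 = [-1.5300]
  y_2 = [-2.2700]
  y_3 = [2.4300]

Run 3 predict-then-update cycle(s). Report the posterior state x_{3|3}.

step 1: x^-=[2.4700]  P^-=[0.7700]  H_jac=[4.9400]  S=[19.2808]  K=[0.1973]  nu=[-7.6309]  x^+=[0.9645]  P^+=[0.0196]
step 2: x^-=[0.9645]  P^-=[0.2596]  H_jac=[1.9291]  S=[1.4559]  K=[0.3439]  nu=[-3.2003]  x^+=[-0.1361]  P^+=[0.0874]
step 3: x^-=[-0.1361]  P^-=[0.3274]  H_jac=[-0.2722]  S=[0.5143]  K=[-0.1733]  nu=[2.4115]  x^+=[-0.5540]  P^+=[0.3119]

x_post = [-0.5540]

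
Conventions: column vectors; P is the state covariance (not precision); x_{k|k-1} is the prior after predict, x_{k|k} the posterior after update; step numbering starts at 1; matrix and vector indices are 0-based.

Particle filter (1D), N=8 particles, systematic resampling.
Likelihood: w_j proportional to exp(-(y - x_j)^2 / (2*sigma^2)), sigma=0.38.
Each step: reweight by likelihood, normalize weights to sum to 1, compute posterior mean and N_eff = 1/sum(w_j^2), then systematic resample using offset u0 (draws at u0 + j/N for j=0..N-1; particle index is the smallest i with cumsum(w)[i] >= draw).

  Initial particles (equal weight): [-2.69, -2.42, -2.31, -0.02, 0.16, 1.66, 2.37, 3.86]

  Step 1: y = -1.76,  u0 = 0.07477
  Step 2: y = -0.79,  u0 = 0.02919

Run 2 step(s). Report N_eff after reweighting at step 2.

step 1: w=[0.0804, 0.3556, 0.5639, 0.0000, 0.0000, 0.0000, 0.0000, 0.0000]  mean=-2.3796  Neff=2.2178  idx=[0, 1, 1, 2, 2, 2, 2, 2]
step 2: w=[0.0020, 0.0537, 0.0537, 0.1781, 0.1781, 0.1781, 0.1781, 0.1781]  mean=-2.3226  Neff=6.0816  idx=[1, 3, 3, 4, 5, 6, 6, 7]

N_eff = 6.0816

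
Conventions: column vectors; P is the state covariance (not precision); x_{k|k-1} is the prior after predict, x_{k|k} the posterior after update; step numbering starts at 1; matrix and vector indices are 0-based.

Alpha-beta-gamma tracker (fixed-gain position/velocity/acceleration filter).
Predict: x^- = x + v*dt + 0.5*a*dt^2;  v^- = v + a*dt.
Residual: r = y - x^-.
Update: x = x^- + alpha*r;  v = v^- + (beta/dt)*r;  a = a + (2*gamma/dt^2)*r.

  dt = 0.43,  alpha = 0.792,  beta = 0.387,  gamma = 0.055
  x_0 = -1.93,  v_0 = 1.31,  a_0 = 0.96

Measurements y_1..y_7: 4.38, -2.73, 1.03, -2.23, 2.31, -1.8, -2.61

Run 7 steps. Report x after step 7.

step 1: x_pred=-1.2779  r=5.6579  x^+=3.2031  v^+=6.8150  a^+=4.3260
step 2: x_pred=6.5335  r=-9.2635  x^+=-0.8032  v^+=0.3380  a^+=-1.1850
step 3: x_pred=-0.7674  r=1.7974  x^+=0.6561  v^+=1.4461  a^+=-0.1157
step 4: x_pred=1.2673  r=-3.4973  x^+=-1.5026  v^+=-1.7512  a^+=-2.1963
step 5: x_pred=-2.4586  r=4.7686  x^+=1.3181  v^+=1.5962  a^+=0.6407
step 6: x_pred=2.0637  r=-3.8637  x^+=-0.9963  v^+=-1.6057  a^+=-1.6579
step 7: x_pred=-1.8401  r=-0.7699  x^+=-2.4499  v^+=-3.0115  a^+=-2.1160

x_post = -2.4499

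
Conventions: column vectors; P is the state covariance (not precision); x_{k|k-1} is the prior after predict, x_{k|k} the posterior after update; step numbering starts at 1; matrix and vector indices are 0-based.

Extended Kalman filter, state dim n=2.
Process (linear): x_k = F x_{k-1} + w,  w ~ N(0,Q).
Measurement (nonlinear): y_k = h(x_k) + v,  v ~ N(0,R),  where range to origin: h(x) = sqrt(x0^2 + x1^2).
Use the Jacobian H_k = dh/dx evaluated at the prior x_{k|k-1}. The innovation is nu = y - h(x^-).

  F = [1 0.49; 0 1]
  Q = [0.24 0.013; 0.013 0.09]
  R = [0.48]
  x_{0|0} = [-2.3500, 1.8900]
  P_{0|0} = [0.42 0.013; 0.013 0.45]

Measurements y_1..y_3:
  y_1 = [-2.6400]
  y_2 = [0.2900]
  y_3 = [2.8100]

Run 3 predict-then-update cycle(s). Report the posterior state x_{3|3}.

step 1: x^-=[-1.4239, 1.8900]  P^-=[0.7808 0.2465; 0.2465 0.5400]  H_jac=[-0.6017 0.7987]  S=[0.8702]  K=[-0.3136; 0.3252]  nu=[-5.0063]  x^+=[0.1463, 0.2621]  P^+=[0.6952 0.3353; 0.3353 0.4480]
step 2: x^-=[0.2747, 0.2621]  P^-=[1.3713 0.5678; 0.5678 0.5380]  H_jac=[0.7235 0.6903]  S=[2.0213]  K=[0.6847; 0.3870]  nu=[-0.0897]  x^+=[0.2133, 0.2274]  P^+=[0.4236 0.0322; 0.0322 0.2353]
step 3: x^-=[0.3247, 0.2274]  P^-=[0.7516 0.1605; 0.1605 0.3253]  H_jac=[0.8191 0.5736]  S=[1.2422]  K=[0.5697; 0.2561]  nu=[2.4136]  x^+=[1.6998, 0.8455]  P^+=[0.3484 -0.0207; -0.0207 0.2439]

x_post = [1.6998, 0.8455]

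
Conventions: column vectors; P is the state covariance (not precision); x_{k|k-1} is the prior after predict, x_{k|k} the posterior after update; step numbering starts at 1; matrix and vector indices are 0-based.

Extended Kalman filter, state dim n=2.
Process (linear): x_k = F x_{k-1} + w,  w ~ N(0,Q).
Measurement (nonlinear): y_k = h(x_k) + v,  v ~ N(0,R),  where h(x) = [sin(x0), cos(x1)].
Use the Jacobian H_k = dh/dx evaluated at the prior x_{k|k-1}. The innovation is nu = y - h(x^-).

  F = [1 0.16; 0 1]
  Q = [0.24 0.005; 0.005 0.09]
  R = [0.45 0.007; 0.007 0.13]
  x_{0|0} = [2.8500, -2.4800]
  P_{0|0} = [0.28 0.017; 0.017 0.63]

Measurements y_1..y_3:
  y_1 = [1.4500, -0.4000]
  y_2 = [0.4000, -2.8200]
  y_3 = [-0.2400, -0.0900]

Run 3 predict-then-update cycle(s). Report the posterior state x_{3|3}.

x_post = [0.1712, -4.2668]

step 1: x^-=[2.4532, -2.4800]  P^-=[0.5416 0.1228; 0.1228 0.7200]  H_jac=[-0.7723 0.0000; 0.0000 0.6144]  S=[0.7730 -0.0513; -0.0513 0.4018]  K=[-0.5331 0.1198; -0.0501 1.0946]  nu=[0.8147, 0.3890]  x^+=[2.0655, -2.0950]  P^+=[0.3096 0.0193; 0.0193 0.2310]
step 2: x^-=[1.7303, -2.0950]  P^-=[0.5616 0.0612; 0.0612 0.3210]  H_jac=[-0.1588 0.0000; 0.0000 0.8657]  S=[0.4642 -0.0014; -0.0014 0.3706]  K=[-0.1917 0.1423; -0.0187 0.7499]  nu=[-0.5873, -2.3195]  x^+=[1.5128, -3.8233]  P^+=[0.5370 0.0198; 0.0198 0.1124]
step 3: x^-=[0.9010, -3.8233]  P^-=[0.7862 0.0428; 0.0428 0.2024]  H_jac=[0.6208 0.0000; 0.0000 -0.6301]  S=[0.7530 -0.0097; -0.0097 0.2104]  K=[0.6469 -0.0983; 0.0275 -0.6051]  nu=[-1.0240, 0.6865]  x^+=[0.1712, -4.2668]  P^+=[0.4678 0.0131; 0.0131 0.1245]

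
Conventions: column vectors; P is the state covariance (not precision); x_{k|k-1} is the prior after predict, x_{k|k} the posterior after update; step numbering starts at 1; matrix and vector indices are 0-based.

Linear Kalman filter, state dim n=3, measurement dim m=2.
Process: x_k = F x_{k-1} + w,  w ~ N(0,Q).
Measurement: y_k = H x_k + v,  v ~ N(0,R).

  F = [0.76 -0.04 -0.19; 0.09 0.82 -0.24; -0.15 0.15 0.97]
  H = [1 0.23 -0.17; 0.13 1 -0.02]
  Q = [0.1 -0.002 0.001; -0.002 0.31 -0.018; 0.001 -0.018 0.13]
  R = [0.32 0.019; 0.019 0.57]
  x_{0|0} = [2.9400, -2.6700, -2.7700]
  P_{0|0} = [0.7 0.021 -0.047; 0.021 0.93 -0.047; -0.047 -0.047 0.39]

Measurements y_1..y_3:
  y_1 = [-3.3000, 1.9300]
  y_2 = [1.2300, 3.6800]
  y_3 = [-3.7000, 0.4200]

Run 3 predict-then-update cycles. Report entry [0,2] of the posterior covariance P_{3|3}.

P_post[0,2] = -0.0410

step 1: x^-=[2.8675, -1.2600, -3.5284]  P^-=[0.5315 0.0624 -0.1866; 0.0624 0.9871 -0.0476; -0.1866 -0.0476 0.5327]  S=[1.0150 0.3974; 0.3974 1.5854]  K=[0.5939 -0.0636; 0.0523 0.6152; -0.2921 0.0212]  nu=[-6.4775, 2.7467]  x^+=[-1.1542, 0.0912, -1.5781]  P^+=[0.1971 -0.0510 -0.0207; -0.0510 0.3587 0.0182; -0.0207 0.0182 0.4503]
step 2: x^-=[-0.5810, 0.3496, -1.3440]  P^-=[0.2400 -0.0099 -0.1298; -0.0099 0.5649 -0.0645; -0.1298 -0.0645 0.5798]  S=[0.6513 0.1887; 0.1887 1.1399]  K=[0.4126 -0.0473; 0.0605 0.4856; -0.3674 -0.0208]  nu=[1.5021, 3.3790]  x^+=[-0.1211, 2.0813, -1.9660]  P^+=[0.1339 -0.0372 -0.0339; -0.0372 0.2827 -0.0046; -0.0339 -0.0046 0.4885]
step 3: x^-=[0.1983, 2.1676, -1.5767]  P^-=[0.2074 0.0045 -0.1361; 0.0045 0.5271 -0.1024; -0.1361 -0.1024 0.6092]  S=[0.6293 0.1975; 0.1975 1.1068]  K=[0.3796 -0.0368; 0.0819 0.4640; -0.4033 -0.0475]  nu=[-4.6649, -1.8049]  x^+=[-1.5060, 0.9482, 0.3905]  P^+=[0.1208 -0.0303 -0.0410; -0.0303 0.2696 -0.0195; -0.0410 -0.0195 0.4967]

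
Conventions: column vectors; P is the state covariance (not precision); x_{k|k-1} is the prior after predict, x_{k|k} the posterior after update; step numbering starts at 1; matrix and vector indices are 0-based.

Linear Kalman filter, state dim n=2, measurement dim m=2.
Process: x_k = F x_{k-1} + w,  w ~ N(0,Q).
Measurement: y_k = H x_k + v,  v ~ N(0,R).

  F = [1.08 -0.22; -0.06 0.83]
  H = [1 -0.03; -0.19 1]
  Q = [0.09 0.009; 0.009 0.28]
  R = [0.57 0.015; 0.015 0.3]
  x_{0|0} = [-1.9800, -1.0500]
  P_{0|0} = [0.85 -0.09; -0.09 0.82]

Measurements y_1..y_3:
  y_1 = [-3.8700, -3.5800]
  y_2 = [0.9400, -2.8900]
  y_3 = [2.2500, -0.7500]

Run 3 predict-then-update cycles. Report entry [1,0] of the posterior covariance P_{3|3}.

step 1: x^-=[-1.9074, -0.7527]  P^-=[1.1639 -0.2777; -0.2777 0.8569]  S=[1.7513 -0.5111; -0.5111 1.3045]  K=[0.6297 -0.1356; 0.0342 0.7108]  nu=[-1.9852, -3.1897]  x^+=[-2.7249, -3.0877]  P^+=[0.3580 0.0368; 0.0368 0.2207]
step 2: x^-=[-2.2636, -2.3993]  P^-=[0.5008 -0.0211; -0.0211 0.4297]  S=[1.0725 -0.1142; -0.1142 0.7558]  K=[0.4586 -0.0845; 0.0299 0.5784]  nu=[3.1316, -0.9208]  x^+=[-0.7498, -2.8381]  P^+=[0.2610 0.0311; 0.0311 0.1799]
step 3: x^-=[-0.1854, -2.3106]  P^-=[0.3884 -0.0124; -0.0124 0.4018]  S=[0.9595 -0.0834; -0.0834 0.7205]  K=[0.3988 -0.0735; 0.0234 0.5636]  nu=[2.3661, 1.5254]  x^+=[0.6460, -1.3955]  P^+=[0.2270 0.0271; 0.0271 0.1746]

P_post[1,0] = 0.0271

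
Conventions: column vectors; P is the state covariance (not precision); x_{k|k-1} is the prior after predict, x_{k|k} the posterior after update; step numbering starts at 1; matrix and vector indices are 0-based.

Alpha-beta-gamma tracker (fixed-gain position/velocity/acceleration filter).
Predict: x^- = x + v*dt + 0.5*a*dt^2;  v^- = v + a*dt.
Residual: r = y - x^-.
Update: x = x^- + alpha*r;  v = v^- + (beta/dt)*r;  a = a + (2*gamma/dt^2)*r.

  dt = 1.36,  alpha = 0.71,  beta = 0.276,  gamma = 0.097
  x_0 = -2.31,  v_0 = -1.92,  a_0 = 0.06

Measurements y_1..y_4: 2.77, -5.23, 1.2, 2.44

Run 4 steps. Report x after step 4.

step 1: x_pred=-4.8657  r=7.6357  x^+=0.5556  v^+=-0.2888  a^+=0.8609
step 2: x_pred=0.9590  r=-6.1890  x^+=-3.4352  v^+=-0.3740  a^+=0.2117
step 3: x_pred=-3.7480  r=4.9480  x^+=-0.2349  v^+=0.9181  a^+=0.7307
step 4: x_pred=1.6895  r=0.7505  x^+=2.2224  v^+=2.0642  a^+=0.8094

x_post = 2.2224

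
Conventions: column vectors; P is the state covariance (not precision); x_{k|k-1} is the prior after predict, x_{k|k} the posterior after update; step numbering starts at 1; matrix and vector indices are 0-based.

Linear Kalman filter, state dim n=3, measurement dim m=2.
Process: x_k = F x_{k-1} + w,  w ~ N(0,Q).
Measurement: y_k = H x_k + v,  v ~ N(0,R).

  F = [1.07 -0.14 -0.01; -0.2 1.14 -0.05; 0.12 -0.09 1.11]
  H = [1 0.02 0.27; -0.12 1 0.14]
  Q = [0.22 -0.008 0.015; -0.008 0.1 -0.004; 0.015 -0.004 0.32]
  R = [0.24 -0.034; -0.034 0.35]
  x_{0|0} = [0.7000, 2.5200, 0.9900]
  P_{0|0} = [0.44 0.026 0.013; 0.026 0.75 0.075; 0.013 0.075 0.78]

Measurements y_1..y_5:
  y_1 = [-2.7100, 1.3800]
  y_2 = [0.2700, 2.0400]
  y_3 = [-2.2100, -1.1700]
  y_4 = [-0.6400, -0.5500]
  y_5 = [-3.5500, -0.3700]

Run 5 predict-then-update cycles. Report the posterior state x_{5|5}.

step 1: x^-=[0.3863, 2.6833, 0.9561]  P^-=[0.7307 -0.1900 0.0732; -0.1900 1.0741 -0.0385; 0.0732 -0.0385 1.2814]  S=[1.0960 -0.2440; -0.2440 1.4921]  K=[0.6655 -0.0704; -0.0004 0.7315; 0.4166 0.1567]  nu=[-3.4081, -1.3908]  x^+=[-1.7840, 1.6675, -0.6816]  P^+=[0.2149 0.0059 -0.1960; 0.0059 0.2756 -0.1349; -0.1960 -0.1349 1.0864]
step 2: x^-=[-2.1355, 2.2919, -1.1207]  P^-=[0.4736 -0.0793 -0.1783; -0.0793 0.4783 -0.2235; -0.1783 -0.2235 1.6385]  S=[0.7314 -0.1786; -0.1786 0.8297]  K=[0.5617 -0.0733; -0.0459 0.5403; 0.3831 0.1154]  nu=[2.6623, -0.3512]  x^+=[-0.6145, 1.9798, -0.1413]  P^+=[0.2237 0.0272 -0.3221; 0.0272 0.2256 -0.2263; -0.3221 -0.2263 1.5359]
step 3: x^-=[-0.9332, 2.3869, -0.4087]  P^-=[0.4788 -0.0396 -0.3208; -0.0396 0.4130 -0.3275; -0.3208 -0.3275 2.1762]  S=[0.6993 -0.1643; -0.1643 0.7411]  K=[0.5430 -0.0712; -0.0563 0.4893; 0.3978 0.1093]  nu=[-1.2141, -3.6117]  x^+=[-1.3355, 0.6881, -1.2866]  P^+=[0.2562 0.0519 -0.4610; 0.0519 0.2243 -0.3205; -0.4610 -0.3205 2.0710]
step 4: x^-=[-1.5124, 1.1158, -1.6503]  P^-=[0.5113 -0.0077 -0.4756; -0.0077 0.4105 -0.4420; -0.4756 -0.4420 2.8173]  S=[0.6950 -0.1600; -0.1600 0.7172]  K=[0.5347 -0.0698; -0.0618 0.4736; 0.4222 0.1075]  nu=[1.2957, -1.6163]  x^+=[-0.7069, 0.2702, -1.2769]  P^+=[0.2972 0.0802 -0.6226; 0.0802 0.2376 -0.4294; -0.6226 -0.4294 2.6996]
step 5: x^-=[-0.7814, 0.5132, -1.5265]  P^-=[0.5533 0.0259 -0.6553; 0.0259 0.4274 -0.5763; -0.6553 -0.5763 3.5706]  S=[0.6947 -0.1588; -0.1588 0.7098]  K=[0.5268 -0.0685; -0.0672 0.4690; 0.4517 0.1042]  nu=[-2.3667, -0.7633]  x^+=[-1.9760, 0.3142, -2.6751]  P^+=[0.3457 0.1132 -0.8117; 0.1132 0.2581 -0.5573; -0.8117 -0.5573 3.4361]

x_post = [-1.9760, 0.3142, -2.6751]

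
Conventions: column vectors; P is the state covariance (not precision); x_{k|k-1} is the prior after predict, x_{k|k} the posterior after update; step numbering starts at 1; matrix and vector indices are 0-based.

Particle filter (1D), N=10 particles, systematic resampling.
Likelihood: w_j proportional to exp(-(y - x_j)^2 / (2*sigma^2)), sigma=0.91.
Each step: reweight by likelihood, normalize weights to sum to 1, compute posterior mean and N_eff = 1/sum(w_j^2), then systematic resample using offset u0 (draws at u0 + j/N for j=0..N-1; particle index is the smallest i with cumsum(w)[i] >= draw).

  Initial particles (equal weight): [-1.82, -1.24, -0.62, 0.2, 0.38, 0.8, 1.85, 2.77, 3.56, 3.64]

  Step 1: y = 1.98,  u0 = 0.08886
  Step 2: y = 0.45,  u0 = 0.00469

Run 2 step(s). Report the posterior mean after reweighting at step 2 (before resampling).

step 1: w=[0.0001, 0.0007, 0.0058, 0.0509, 0.0736, 0.1489, 0.3416, 0.2367, 0.0764, 0.0654]  mean=1.9504  Neff=4.6943  idx=[4, 5, 6, 6, 6, 6, 7, 7, 8, 9]
step 2: w=[0.3084, 0.2872, 0.0947, 0.0947, 0.0947, 0.0947, 0.0120, 0.0120, 0.0009, 0.0007]  mean=1.1199  Neff=4.6780  idx=[0, 0, 0, 0, 1, 1, 2, 3, 4, 5]

post_mean = 1.1199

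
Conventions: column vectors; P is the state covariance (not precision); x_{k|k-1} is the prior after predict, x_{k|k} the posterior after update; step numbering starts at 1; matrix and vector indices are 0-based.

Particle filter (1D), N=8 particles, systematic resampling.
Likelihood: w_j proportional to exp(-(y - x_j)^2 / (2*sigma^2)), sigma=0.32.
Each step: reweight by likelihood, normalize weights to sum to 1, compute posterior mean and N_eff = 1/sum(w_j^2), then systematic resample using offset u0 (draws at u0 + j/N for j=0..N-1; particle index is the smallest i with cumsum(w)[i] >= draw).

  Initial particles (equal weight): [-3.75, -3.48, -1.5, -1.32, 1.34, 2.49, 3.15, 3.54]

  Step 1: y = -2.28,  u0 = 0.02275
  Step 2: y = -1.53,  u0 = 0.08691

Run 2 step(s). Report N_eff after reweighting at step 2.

step 1: w=[0.0004, 0.0140, 0.8101, 0.1755, 0.0000, 0.0000, 0.0000, 0.0000]  mean=-1.4970  Neff=1.4551  idx=[2, 2, 2, 2, 2, 2, 2, 3]
step 2: w=[0.1280, 0.1280, 0.1280, 0.1280, 0.1280, 0.1280, 0.1280, 0.1037]  mean=-1.4813  Neff=7.9669  idx=[0, 1, 2, 3, 4, 5, 6, 7]

N_eff = 7.9669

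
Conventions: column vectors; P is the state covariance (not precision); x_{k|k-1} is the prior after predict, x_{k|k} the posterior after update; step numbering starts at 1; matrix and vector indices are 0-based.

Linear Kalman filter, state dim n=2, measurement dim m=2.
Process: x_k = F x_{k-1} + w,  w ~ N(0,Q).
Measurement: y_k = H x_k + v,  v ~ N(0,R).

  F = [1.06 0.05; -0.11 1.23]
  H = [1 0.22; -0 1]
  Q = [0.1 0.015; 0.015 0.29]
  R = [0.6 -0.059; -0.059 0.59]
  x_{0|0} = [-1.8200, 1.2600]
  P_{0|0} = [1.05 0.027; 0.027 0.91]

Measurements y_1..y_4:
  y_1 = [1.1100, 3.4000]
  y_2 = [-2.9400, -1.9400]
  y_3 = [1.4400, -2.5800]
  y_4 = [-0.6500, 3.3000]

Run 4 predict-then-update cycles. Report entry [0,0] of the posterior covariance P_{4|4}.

P_post[0,0] = 0.2429

step 1: x^-=[-1.8662, 1.7500]  P^-=[1.2849 -0.0164; -0.0164 1.6721]  S=[1.9586 0.2925; 0.2925 2.2621]  K=[0.6682 -0.0936; 0.0704 0.7301]  nu=[2.5912, 1.6500]  x^+=[-0.2893, 3.1371]  P^+=[0.4273 -0.0947; -0.0947 0.4266]
step 2: x^-=[-0.1499, 3.8905]  P^-=[0.5711 -0.1315; -0.1315 0.9662]  S=[1.1600 0.0221; 0.0221 1.5562]  K=[0.4691 -0.0911; 0.0581 0.6200]  nu=[-3.6461, -5.8305]  x^+=[-1.3288, 0.0635]  P^+=[0.3048 -0.0815; -0.0815 0.3624]
step 3: x^-=[-1.4054, 0.2243]  P^-=[0.4347 -0.1040; -0.1040 0.8640]  S=[1.0308 0.0271; 0.0271 1.4540]  K=[0.4016 -0.0790; 0.0679 0.5930]  nu=[2.7960, -2.8043]  x^+=[-0.0609, -1.2486]  P^+=[0.2611 -0.0703; -0.0703 0.3458]
step 4: x^-=[-0.1270, -1.5291]  P^-=[0.3868 -0.0855; -0.0855 0.8354]  S=[0.9896 0.0393; 0.0393 1.4254]  K=[0.3746 -0.0703; 0.0762 0.5840]  nu=[-0.1866, 4.8291]  x^+=[-0.5363, 1.2768]  P^+=[0.2429 -0.0636; -0.0636 0.3401]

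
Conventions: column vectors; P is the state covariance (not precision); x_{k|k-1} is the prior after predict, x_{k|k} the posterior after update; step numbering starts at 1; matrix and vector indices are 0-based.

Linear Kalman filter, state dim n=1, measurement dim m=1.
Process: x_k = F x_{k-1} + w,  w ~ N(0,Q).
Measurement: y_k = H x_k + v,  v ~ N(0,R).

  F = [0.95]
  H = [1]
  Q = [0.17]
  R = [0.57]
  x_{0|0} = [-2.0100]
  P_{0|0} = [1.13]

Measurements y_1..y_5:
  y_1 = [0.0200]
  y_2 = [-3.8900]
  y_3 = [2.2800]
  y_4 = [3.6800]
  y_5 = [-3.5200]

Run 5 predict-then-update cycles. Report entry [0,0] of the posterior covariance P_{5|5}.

P_post[0,0] = 0.2273

step 1: x^-=[-1.9095]  P^-=[1.1898]  S=[1.7598]  K=[0.6761]  nu=[1.9295]  x^+=[-0.6050]  P^+=[0.3854]
step 2: x^-=[-0.5747]  P^-=[0.5178]  S=[1.0878]  K=[0.4760]  nu=[-3.3153]  x^+=[-2.1528]  P^+=[0.2713]
step 3: x^-=[-2.0452]  P^-=[0.4149]  S=[0.9849]  K=[0.4212]  nu=[4.3252]  x^+=[-0.2232]  P^+=[0.2401]
step 4: x^-=[-0.2121]  P^-=[0.3867]  S=[0.9567]  K=[0.4042]  nu=[3.8921]  x^+=[1.3611]  P^+=[0.2304]
step 5: x^-=[1.2931]  P^-=[0.3779]  S=[0.9479]  K=[0.3987]  nu=[-4.8131]  x^+=[-0.6259]  P^+=[0.2273]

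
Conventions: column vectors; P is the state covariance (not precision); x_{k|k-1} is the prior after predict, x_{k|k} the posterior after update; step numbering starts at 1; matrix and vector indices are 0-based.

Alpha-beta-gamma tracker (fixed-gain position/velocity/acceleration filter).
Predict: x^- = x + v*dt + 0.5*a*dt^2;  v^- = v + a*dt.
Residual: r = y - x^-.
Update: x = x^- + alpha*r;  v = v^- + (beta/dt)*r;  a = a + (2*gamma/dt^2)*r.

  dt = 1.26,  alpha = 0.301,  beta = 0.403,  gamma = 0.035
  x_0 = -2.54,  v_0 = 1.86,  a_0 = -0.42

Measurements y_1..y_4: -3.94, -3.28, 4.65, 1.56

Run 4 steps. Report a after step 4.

a_post = -0.1775

step 1: x_pred=-0.5298  r=-3.4102  x^+=-1.5563  v^+=0.2401  a^+=-0.5704
step 2: x_pred=-1.7065  r=-1.5735  x^+=-2.1801  v^+=-0.9818  a^+=-0.6397
step 3: x_pred=-3.9251  r=8.5751  x^+=-1.3440  v^+=0.9548  a^+=-0.2616
step 4: x_pred=-0.3487  r=1.9087  x^+=0.2258  v^+=1.2356  a^+=-0.1775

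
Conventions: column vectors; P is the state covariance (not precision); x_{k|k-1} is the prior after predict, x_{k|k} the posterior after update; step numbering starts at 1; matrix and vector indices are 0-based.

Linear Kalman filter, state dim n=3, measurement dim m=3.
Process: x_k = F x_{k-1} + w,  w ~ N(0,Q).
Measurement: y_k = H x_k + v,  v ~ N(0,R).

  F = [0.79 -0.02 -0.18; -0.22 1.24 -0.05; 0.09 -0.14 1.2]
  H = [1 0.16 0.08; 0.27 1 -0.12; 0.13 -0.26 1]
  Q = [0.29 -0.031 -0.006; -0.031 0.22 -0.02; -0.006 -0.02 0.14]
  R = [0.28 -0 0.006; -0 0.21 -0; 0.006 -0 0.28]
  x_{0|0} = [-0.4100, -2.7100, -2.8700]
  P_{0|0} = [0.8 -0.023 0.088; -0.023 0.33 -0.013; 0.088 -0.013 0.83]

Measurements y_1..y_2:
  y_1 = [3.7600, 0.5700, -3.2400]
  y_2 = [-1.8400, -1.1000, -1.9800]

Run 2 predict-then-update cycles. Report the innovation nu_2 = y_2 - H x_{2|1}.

step 1: x^-=[0.2469, -3.1267, -3.1015]  P^-=[0.7919 -0.1905 -0.0429; -0.1905 0.7843 -0.1893; -0.0429 -0.1893 1.3721]  S=[1.0281 0.1201 0.1620; 0.1201 1.0171 -0.5583; 0.1620 -0.5583 1.8186]  K=[0.7511 -0.0774 -0.0304; -0.1724 0.7763 0.0238; -0.1055 0.1029 0.8194]  nu=[4.2615, 3.2579, -0.9835]  x^+=[3.2255, -1.3558, -4.0220]  P^+=[0.2281 -0.0845 -0.0556; -0.0845 0.1939 0.0670; -0.0556 0.0670 0.2535]
step 2: x^-=[3.2992, -2.1897, -4.3463]  P^-=[0.4596 -0.1712 -0.0862; -0.1712 0.5664 0.0297; -0.0862 0.0297 0.4782]  S=[0.6893 0.0418 0.0384; 0.0418 0.7227 -0.1900; 0.0384 -0.1900 0.7780]  K=[0.6245 -0.0951 -0.0309; -0.1578 0.7252 0.0053; -0.1032 0.0984 0.6195]  nu=[-4.4412, -0.3226, 1.3681]  x^+=[0.5142, -1.7159, -3.0723]  P^+=[0.1911 -0.0776 -0.0499; -0.0776 0.1801 0.0574; -0.0499 0.0574 0.1943]

innov = [-4.4412, -0.3226, 1.3681]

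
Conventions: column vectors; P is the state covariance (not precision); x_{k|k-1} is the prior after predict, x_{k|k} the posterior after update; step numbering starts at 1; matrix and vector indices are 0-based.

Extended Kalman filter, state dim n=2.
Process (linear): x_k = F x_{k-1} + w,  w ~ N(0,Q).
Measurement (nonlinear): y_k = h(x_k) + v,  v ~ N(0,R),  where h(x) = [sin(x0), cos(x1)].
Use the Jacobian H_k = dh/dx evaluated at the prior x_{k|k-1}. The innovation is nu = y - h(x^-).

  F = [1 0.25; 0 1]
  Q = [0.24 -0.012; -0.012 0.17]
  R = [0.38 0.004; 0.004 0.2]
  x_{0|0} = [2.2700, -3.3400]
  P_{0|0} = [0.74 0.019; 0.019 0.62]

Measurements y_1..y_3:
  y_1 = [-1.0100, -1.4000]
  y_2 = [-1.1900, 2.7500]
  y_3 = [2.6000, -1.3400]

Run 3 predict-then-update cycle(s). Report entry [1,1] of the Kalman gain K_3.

K[1,1] = -1.0673

step 1: x^-=[1.4350, -3.3400]  P^-=[1.0282 0.1620; 0.1620 0.7900]  H_jac=[0.1354 0.0000; 0.0000 -0.1971]  S=[0.3988 -0.0003; -0.0003 0.2307]  K=[0.3489 -0.1379; 0.0544 -0.6749]  nu=[-2.0008, -0.4196]  x^+=[0.7948, -3.1657]  P^+=[0.9753 0.1329; 0.1329 0.6837]
step 2: x^-=[0.0034, -3.1657]  P^-=[1.3244 0.2918; 0.2918 0.8537]  H_jac=[1.0000 0.0000; 0.0000 -0.0241]  S=[1.7044 -0.0030; -0.0030 0.2005]  K=[0.7770 -0.0233; 0.1710 -0.1001]  nu=[-1.1934, 3.7497]  x^+=[-1.0114, -3.7453]  P^+=[0.2952 0.0646; 0.0646 0.8017]
step 3: x^-=[-1.9477, -3.7453]  P^-=[0.6176 0.2530; 0.2530 0.9717]  H_jac=[-0.3680 0.0000; 0.0000 -0.5677]  S=[0.4637 0.0569; 0.0569 0.5131]  K=[-0.4622 -0.2287; -0.0700 -1.0673]  nu=[3.5298, -0.5167]  x^+=[-3.4609, -3.4407]  P^+=[0.4797 0.0838; 0.0838 0.3765]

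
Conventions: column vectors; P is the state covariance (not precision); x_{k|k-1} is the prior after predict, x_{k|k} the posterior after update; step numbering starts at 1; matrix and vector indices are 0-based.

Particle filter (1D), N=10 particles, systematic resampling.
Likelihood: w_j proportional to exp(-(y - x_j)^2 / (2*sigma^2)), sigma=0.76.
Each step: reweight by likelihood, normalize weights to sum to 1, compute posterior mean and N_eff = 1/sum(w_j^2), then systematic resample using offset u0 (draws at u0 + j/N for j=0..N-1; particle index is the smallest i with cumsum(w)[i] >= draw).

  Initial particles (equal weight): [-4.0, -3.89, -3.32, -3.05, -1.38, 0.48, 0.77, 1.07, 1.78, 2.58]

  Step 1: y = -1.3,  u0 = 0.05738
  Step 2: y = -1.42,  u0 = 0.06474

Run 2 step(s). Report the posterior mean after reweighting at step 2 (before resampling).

post_mean = -1.3905

step 1: w=[0.0015, 0.0025, 0.0244, 0.0590, 0.8315, 0.0538, 0.0205, 0.0065, 0.0002, 0.0000]  mean=-1.3755  Neff=1.4310  idx=[3, 4, 4, 4, 4, 4, 4, 4, 4, 5]
step 2: w=[0.0123, 0.1228, 0.1228, 0.1228, 0.1228, 0.1228, 0.1228, 0.1228, 0.1228, 0.0054]  mean=-1.3905  Neff=8.2790  idx=[1, 2, 3, 3, 4, 5, 6, 7, 7, 8]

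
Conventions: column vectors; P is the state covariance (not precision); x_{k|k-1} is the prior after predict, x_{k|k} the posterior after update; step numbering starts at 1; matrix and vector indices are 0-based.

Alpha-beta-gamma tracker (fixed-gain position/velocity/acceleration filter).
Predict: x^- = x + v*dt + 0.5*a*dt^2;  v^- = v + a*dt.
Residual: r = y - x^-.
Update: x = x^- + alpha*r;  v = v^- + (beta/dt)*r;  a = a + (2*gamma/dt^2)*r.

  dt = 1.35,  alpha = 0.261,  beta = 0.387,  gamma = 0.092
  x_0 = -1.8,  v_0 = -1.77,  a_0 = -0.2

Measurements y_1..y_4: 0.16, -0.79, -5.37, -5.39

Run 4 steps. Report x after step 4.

step 1: x_pred=-4.3718  r=4.5318  x^+=-3.1890  v^+=-0.7409  a^+=0.2575
step 2: x_pred=-3.9545  r=3.1645  x^+=-3.1286  v^+=0.5139  a^+=0.5770
step 3: x_pred=-1.9090  r=-3.4610  x^+=-2.8123  v^+=0.3007  a^+=0.2276
step 4: x_pred=-2.1989  r=-3.1911  x^+=-3.0318  v^+=-0.3068  a^+=-0.0946

x_post = -3.0318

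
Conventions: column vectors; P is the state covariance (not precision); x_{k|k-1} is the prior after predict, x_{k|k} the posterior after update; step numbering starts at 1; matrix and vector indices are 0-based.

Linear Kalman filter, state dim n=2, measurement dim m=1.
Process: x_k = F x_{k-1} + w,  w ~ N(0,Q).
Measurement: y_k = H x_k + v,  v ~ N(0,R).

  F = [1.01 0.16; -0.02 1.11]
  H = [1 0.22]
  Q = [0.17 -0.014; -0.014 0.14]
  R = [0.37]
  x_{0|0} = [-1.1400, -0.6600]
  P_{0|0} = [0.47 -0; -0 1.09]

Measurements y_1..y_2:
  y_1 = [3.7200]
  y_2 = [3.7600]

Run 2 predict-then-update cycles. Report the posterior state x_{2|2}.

step 1: x^-=[-1.2570, -0.7098]  P^-=[0.6774 0.1701; 0.1701 1.4832]  S=[1.1940]  K=[0.5986; 0.4157]  nu=[5.1332]  x^+=[1.8160, 1.4243]  P^+=[0.2495 -0.1271; -0.1271 1.2768]
step 2: x^-=[2.0620, 1.5446]  P^-=[0.4161 0.0657; 0.0657 1.7189]  S=[0.8982]  K=[0.4793; 0.4941]  nu=[1.3582]  x^+=[2.7130, 2.2158]  P^+=[0.2097 -0.1471; -0.1471 1.4996]

x_post = [2.7130, 2.2158]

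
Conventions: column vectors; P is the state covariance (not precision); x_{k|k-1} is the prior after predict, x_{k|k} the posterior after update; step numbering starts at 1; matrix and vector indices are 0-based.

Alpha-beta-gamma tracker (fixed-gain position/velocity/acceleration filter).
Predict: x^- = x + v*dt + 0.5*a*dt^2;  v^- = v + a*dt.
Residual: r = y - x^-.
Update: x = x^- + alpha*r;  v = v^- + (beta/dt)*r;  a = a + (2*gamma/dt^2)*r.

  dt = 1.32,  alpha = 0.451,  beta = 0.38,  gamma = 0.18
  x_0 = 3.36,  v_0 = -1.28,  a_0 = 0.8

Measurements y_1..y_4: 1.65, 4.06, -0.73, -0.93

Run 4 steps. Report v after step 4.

v_post = -0.7297

step 1: x_pred=2.3674  r=-0.7174  x^+=2.0438  v^+=-0.4305  a^+=0.6518
step 2: x_pred=2.0434  r=2.0166  x^+=2.9529  v^+=1.0104  a^+=1.0684
step 3: x_pred=5.2174  r=-5.9474  x^+=2.5351  v^+=0.7086  a^+=-0.1604
step 4: x_pred=3.3308  r=-4.2608  x^+=1.4092  v^+=-0.7297  a^+=-1.0407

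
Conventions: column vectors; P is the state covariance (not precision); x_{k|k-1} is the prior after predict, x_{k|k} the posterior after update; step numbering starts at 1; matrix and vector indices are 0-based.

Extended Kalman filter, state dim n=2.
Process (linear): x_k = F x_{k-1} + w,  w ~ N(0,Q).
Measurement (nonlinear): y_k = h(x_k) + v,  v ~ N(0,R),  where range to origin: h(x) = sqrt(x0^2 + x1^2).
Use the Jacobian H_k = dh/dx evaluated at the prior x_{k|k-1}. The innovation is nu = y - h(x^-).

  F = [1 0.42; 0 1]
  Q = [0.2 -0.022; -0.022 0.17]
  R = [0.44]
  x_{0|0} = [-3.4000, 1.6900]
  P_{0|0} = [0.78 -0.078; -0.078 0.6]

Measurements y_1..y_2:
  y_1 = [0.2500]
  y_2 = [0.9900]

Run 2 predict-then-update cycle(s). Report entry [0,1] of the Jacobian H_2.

step 1: x^-=[-2.6902, 1.6900]  P^-=[1.0203 0.1520; 0.1520 0.7700]  H_jac=[-0.8468 0.5319]  S=[1.2526]  K=[-0.6252; 0.2243]  nu=[-2.9270]  x^+=[-0.8602, 1.0336]  P^+=[0.5307 0.3276; 0.3276 0.7070]
step 2: x^-=[-0.4261, 1.0336]  P^-=[1.1306 0.6026; 0.6026 0.8770]  H_jac=[-0.3811 0.9245]  S=[0.9292]  K=[0.1358; 0.6255]  nu=[-0.1280]  x^+=[-0.4434, 0.9536]  P^+=[1.1135 0.5236; 0.5236 0.5135]

H_jac[0,1] = 0.9245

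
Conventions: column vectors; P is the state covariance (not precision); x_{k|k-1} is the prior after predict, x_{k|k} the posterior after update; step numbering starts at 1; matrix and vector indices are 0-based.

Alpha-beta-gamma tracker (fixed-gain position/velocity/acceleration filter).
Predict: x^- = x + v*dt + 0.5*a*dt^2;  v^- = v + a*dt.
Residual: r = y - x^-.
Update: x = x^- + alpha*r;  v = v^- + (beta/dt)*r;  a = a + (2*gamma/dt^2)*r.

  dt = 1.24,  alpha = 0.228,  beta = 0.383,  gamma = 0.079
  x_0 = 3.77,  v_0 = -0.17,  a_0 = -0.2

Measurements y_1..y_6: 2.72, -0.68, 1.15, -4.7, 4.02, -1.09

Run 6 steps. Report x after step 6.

step 1: x_pred=3.4054  r=-0.6854  x^+=3.2492  v^+=-0.6297  a^+=-0.2704
step 2: x_pred=2.2604  r=-2.9404  x^+=1.5900  v^+=-1.8733  a^+=-0.5726
step 3: x_pred=-1.1730  r=2.3230  x^+=-0.6434  v^+=-1.8657  a^+=-0.3339
step 4: x_pred=-3.2136  r=-1.4864  x^+=-3.5525  v^+=-2.7388  a^+=-0.4866
step 5: x_pred=-7.3228  r=11.3428  x^+=-4.7366  v^+=0.1612  a^+=0.6789
step 6: x_pred=-4.0148  r=2.9248  x^+=-3.3479  v^+=1.9065  a^+=0.9795

x_post = -3.3479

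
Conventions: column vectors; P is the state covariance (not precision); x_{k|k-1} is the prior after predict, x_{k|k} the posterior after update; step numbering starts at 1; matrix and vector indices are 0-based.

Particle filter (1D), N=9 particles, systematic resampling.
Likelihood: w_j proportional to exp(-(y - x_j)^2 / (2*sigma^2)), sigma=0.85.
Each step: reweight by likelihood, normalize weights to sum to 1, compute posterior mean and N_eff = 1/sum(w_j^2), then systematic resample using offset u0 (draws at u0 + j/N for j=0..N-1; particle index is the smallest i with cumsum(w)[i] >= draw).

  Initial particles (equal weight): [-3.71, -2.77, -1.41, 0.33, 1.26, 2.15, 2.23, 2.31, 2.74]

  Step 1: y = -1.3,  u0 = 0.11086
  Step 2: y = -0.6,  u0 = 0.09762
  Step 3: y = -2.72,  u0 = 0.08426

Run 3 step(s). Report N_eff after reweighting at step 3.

N_eff = 7.0209

step 1: w=[0.0128, 0.1596, 0.7063, 0.1133, 0.0076, 0.0002, 0.0001, 0.0001, 0.0000]  mean=-1.4376  Neff=1.8610  idx=[1, 2, 2, 2, 2, 2, 2, 3, 5]
step 2: w=[0.0087, 0.1442, 0.1442, 0.1442, 0.1442, 0.1442, 0.1442, 0.1248, 0.0012]  mean=-1.2004  Neff=7.1209  idx=[1, 2, 3, 3, 4, 5, 6, 7, 7]
step 3: w=[0.1426, 0.1426, 0.1426, 0.1426, 0.1426, 0.1426, 0.1426, 0.0007, 0.0007]  mean=-1.4074  Neff=7.0209  idx=[0, 1, 2, 2, 3, 4, 5, 6, 6]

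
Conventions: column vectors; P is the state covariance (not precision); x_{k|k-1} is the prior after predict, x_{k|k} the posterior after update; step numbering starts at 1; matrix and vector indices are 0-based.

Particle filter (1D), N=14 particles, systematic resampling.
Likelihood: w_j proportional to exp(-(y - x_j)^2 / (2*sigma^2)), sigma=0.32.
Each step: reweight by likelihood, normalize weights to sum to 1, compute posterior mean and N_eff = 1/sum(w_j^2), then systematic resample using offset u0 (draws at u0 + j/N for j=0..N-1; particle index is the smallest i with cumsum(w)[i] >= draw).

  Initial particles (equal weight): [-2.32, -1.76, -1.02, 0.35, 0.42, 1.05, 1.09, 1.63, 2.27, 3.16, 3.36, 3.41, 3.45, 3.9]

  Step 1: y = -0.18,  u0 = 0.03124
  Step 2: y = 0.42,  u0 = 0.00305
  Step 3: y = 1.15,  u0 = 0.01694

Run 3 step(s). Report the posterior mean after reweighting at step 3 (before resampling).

post_mean = 0.3839

step 1: w=[0.0000, 0.0000, 0.0695, 0.5527, 0.3756, 0.0013, 0.0008, 0.0000, 0.0000, 0.0000, 0.0000, 0.0000, 0.0000, 0.0000]  mean=0.2826  Neff=2.2153  idx=[2, 3, 3, 3, 3, 3, 3, 3, 3, 4, 4, 4, 4, 4]
step 2: w=[0.0000, 0.0762, 0.0762, 0.0762, 0.0762, 0.0762, 0.0762, 0.0762, 0.0762, 0.0781, 0.0781, 0.0781, 0.0781, 0.0781]  mean=0.3773  Neff=12.9983  idx=[1, 1, 2, 3, 4, 5, 6, 7, 8, 9, 10, 11, 12, 13]
step 3: w=[0.0574, 0.0574, 0.0574, 0.0574, 0.0574, 0.0574, 0.0574, 0.0574, 0.0574, 0.0968, 0.0968, 0.0968, 0.0968, 0.0968]  mean=0.3839  Neff=13.0857  idx=[0, 1, 2, 4, 5, 6, 7, 9, 9, 10, 11, 11, 12, 13]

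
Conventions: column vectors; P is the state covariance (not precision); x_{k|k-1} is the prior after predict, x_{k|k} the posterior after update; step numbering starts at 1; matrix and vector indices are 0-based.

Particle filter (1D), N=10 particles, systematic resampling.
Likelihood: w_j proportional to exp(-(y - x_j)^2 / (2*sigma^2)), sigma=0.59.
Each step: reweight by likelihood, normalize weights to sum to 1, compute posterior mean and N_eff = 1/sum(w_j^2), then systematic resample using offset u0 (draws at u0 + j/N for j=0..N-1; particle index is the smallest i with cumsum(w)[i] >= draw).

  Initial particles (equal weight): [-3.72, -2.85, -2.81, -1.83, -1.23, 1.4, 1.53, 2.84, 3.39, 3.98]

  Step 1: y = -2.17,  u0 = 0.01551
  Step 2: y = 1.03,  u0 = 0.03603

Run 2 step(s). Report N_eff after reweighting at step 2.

N_eff = 1.0987

step 1: w=[0.0142, 0.2308, 0.2490, 0.3799, 0.1261, 0.0000, 0.0000, 0.0000, 0.0000, 0.0000]  mean=-2.2607  Neff=3.6273  idx=[1, 1, 1, 2, 2, 3, 3, 3, 3, 4]
step 2: w=[0.0000, 0.0000, 0.0000, 0.0000, 0.0000, 0.0116, 0.0116, 0.0116, 0.0116, 0.9537]  mean=-1.2578  Neff=1.0987  idx=[8, 9, 9, 9, 9, 9, 9, 9, 9, 9]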